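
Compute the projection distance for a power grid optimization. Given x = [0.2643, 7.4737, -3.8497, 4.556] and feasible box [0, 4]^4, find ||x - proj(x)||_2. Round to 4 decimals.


Project each component onto [0, 4].
clip(0.2643) = 0.2643, clip(7.4737) = 4.0, clip(-3.8497) = 0.0, clip(4.556) = 4.0
Projection = [0.2643, 4.0, 0.0, 4.0]
Squared diffs: [0.0, 12.0666, 14.8202, 0.3091]
Distance = sqrt(27.1959) = 5.215


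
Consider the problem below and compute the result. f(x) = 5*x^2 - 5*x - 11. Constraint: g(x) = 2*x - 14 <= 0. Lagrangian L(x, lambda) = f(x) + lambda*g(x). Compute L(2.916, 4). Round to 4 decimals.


Step 1: Evaluate f(x).
f(2.916) = 5*2.916^2 - 5*2.916 - 11 = 16.9353
Step 2: Evaluate g(x).
g(2.916) = 2*2.916 - 14 = -8.168
Step 3: Compute Lagrangian.
L = 16.9353 + 4*-8.168 = -15.7367


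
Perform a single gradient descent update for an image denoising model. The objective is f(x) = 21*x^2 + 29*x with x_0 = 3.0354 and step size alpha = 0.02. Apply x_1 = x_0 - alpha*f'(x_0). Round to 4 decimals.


We compute the gradient at x_0 and apply the update.
f'(x) = 42*x + 29
f'(3.0354) = 42*3.0354 + 29 = 156.4868
x_1 = 3.0354 - 0.02*156.4868 = -0.0943


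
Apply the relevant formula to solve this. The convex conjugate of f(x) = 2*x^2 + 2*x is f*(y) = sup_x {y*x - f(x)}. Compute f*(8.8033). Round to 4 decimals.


f*(y) = sup_x {y*x - a*x^2 - b*x} = sup_x {(y-b)*x - a*x^2}
FOC: (y - b) - 2a*x = 0 => x* = (y - b)/(2a)
x* = (8.8033 - 2)/(2*2) = 1.7008
f*(8.8033) = (y-b)^2/(4a) = (8.8033 - 2)^2/(4*2)
= 46.2849/8 = 5.7856


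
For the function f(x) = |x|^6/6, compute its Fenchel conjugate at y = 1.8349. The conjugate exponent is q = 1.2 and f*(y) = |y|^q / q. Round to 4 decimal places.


The conjugate exponent q satisfies 1/p + 1/q = 1.
p = 6, so q = 6/(6 - 1) = 1.2
|y|^q = 1.8349^1.2 = 2.0717
f*(1.8349) = 2.0717 / 1.2 = 1.7264


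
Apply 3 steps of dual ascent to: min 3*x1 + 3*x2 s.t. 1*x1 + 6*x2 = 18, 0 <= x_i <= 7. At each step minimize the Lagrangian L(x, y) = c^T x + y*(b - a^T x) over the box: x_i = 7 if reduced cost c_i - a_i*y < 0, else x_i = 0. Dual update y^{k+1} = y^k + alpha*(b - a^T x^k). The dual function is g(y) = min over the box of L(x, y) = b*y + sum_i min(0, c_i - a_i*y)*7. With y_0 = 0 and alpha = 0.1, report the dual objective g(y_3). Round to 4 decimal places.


Dual ascent for LP: min 3*x1 + 3*x2, 1*x1 + 6*x2 = 18, 0 <= x_i <= 7
Step 1: y^k = 0.0, reduced costs: (3.0, 3.0)
  x^k = (0.0, 0.0), subgradient = b - a^T x = 18.0
  y^{k+1} = 0.0 + 0.1*18.0 = 1.8
Step 2: y^k = 1.8, reduced costs: (1.2, -7.8)
  x^k = (0.0, 7.0), subgradient = b - a^T x = -24.0
  y^{k+1} = 1.8 + 0.1*-24.0 = -0.6
Step 3: y^k = -0.6, reduced costs: (3.6, 6.6)
  x^k = (0.0, 0.0), subgradient = b - a^T x = 18.0
  y^{k+1} = -0.6 + 0.1*18.0 = 1.2
Dual objective at y_3 = 1.2: reduced costs (1.8, -4.2), box minimizer x = (0.0, 7.0)
g(y_3) = b*y + (c1 - a1*y)*x1 + (c2 - a2*y)*x2 = 18*1.2 + 1.8*0.0 + (-4.2)*7.0 = 21.6 + 0.0 - 29.4 = -7.8


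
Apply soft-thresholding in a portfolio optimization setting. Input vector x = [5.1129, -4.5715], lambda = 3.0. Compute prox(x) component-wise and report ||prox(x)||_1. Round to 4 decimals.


Soft-thresholding with lambda = 3.0:
prox(5.1129) = sign(5.1129)*max(|5.1129| - 3.0, 0) = 2.1129
prox(-4.5715) = sign(-4.5715)*max(|-4.5715| - 3.0, 0) = -1.5715
prox(x) = [2.1129, -1.5715]
||prox(x)||_1 = 2.1129 + 1.5715 = 3.6844


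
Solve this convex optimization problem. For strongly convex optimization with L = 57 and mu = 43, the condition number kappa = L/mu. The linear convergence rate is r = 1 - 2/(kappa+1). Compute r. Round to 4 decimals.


Step 1: Compute the condition number.
kappa = L/mu = 57/43 = 1.3256
Step 2: Compute the convergence rate.
r = 1 - 2/(kappa + 1) = 1 - 2*mu/(L + mu) = (L - mu)/(L + mu) = 14/100 = 0.14


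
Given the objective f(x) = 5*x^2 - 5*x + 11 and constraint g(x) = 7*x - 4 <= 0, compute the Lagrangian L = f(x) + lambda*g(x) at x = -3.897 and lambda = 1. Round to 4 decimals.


Step 1: Evaluate f(x).
f(-3.897) = 5*(-3.897)^2 - 5*(-3.897) + 11 = 106.418
Step 2: Evaluate g(x).
g(-3.897) = 7*-3.897 - 4 = -31.279
Step 3: Compute Lagrangian.
L = 106.418 + 1*-31.279 = 75.139


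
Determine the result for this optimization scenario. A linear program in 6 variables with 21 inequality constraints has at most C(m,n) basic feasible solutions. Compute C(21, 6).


Each vertex corresponds to some choice of n active constraints out of m, so the number of vertices is at most C(m, n) = m! / (n!(m-n)!).
m = 21, n = 6
Numerator: 21 * 20 * 19 * 18 * 17 * 16
Denominator: 6! = 720
C(21, 6) = 54264


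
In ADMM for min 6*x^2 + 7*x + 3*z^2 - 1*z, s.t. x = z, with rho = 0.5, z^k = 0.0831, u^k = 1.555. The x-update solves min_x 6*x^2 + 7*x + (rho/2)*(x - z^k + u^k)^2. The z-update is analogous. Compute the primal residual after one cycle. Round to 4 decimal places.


ADMM iteration with rho = 0.5, z^k = 0.0831, u^k = 1.555
Step 1: x-update.
Minimize 6*x^2 + 7*x + (0.5/2)*(x - 0.0831 + 1.555)^2
FOC: (2*6 + 0.5)*x = -7 + 0.5*(0.0831 - 1.555)
x^{k+1} = -0.6189
Step 2: z-update.
Minimize 3*z^2 - 1*z + (0.5/2)*(-0.6189 - z + 1.555)^2
FOC: (2*3 + 0.5)*z = 1 + 0.5*(-0.6189 + 1.555)
z^{k+1} = 0.2259
Step 3: u-update.
u^{k+1} = 1.555 - 0.6189 - 0.2259 = 0.7103
Step 4: Primal residual = |-0.6189 - 0.2259| = 0.8447


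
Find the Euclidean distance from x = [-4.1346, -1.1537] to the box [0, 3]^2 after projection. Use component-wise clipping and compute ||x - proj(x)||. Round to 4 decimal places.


Project each component onto [0, 3].
clip(-4.1346) = 0.0, clip(-1.1537) = 0.0
Projection = [0.0, 0.0]
Squared diffs: [17.0949, 1.331]
Distance = sqrt(18.4259) = 4.2925


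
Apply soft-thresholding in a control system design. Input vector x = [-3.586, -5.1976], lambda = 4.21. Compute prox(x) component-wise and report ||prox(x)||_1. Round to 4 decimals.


Soft-thresholding with lambda = 4.21:
prox(-3.586) = sign(-3.586)*max(|-3.586| - 4.21, 0) = 0.0
prox(-5.1976) = sign(-5.1976)*max(|-5.1976| - 4.21, 0) = -0.9876
prox(x) = [0.0, -0.9876]
||prox(x)||_1 = 0.0 + 0.9876 = 0.9876


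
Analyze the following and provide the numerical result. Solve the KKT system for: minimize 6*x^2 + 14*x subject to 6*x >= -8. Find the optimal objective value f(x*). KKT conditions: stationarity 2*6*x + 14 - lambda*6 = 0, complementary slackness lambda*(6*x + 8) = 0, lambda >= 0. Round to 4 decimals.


Step 1: Try lambda = 0 (constraint inactive).
Stationarity: 2*6*x + 14 = 0
x* = -14/(2*6) = -7/6 = -1.1667 (rounded; the exact value -7/6 is used below)
Check constraint: 6*-1.1667 = -7.0002 >= -8 -- satisfied.
Step 2: Compute optimal value.
f(x*) = 6*(-7/6)^2 + 14*(-7/6) = -8.1667


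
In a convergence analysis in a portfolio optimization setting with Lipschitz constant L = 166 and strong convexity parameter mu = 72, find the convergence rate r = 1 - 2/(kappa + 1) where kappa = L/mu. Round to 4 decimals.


Step 1: Compute the condition number.
kappa = L/mu = 166/72 = 2.3056
Step 2: Compute the convergence rate.
r = 1 - 2/(kappa + 1) = 1 - 2*mu/(L + mu) = (L - mu)/(L + mu) = 94/238 = 0.395


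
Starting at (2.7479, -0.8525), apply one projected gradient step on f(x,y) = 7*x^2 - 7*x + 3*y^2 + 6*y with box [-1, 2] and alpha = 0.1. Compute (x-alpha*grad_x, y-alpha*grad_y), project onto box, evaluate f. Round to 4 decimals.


Step 1: Compute gradient at (2.7479, -0.8525).
grad_x = 2*7*2.7479 - 7 = 31.4706
grad_y = 2*3*-0.8525 + 6 = 0.885
Step 2: Gradient step.
x_raw = 2.7479 - 0.1*31.4706 = -0.3992
y_raw = -0.8525 - 0.1*0.885 = -0.941
Step 3: Project onto [-1, 2].
x_proj = clip(-0.3992) = -0.3992
y_proj = clip(-0.941) = -0.941
Step 4: Evaluate f.
f(-0.3992, -0.941) = 0.9199


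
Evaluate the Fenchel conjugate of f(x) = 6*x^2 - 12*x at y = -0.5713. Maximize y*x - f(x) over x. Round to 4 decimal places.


f*(y) = sup_x {y*x - a*x^2 - b*x} = sup_x {(y-b)*x - a*x^2}
FOC: (y - b) - 2a*x = 0 => x* = (y - b)/(2a)
x* = (-0.5713 + 12)/(2*6) = 0.9524
f*(-0.5713) = (y-b)^2/(4a) = (-0.5713 + 12)^2/(4*6)
= 130.6152/24 = 5.4423


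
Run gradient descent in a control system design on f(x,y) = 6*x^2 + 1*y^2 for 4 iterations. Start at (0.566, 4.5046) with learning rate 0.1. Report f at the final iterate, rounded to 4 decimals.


Gradient descent on f(x,y) = 6*x^2 + 1*y^2.
Starting point: (0.566, 4.5046), alpha = 0.1
Step 1: grad_x = 2*6*0.566 = 6.792, grad_y = 2*1*4.5046 = 9.0092
  x_1 = 0.566 - 0.1*6.792 = -0.1132
  y_1 = 4.5046 - 0.1*9.0092 = 3.6037
Step 2: grad_x = 2*6*-0.1132 = -1.3584, grad_y = 2*1*3.6037 = 7.2074
  x_2 = -0.1132 - 0.1*-1.3584 = 0.0226
  y_2 = 3.6037 - 0.1*7.2074 = 2.8829
Step 3: grad_x = 2*6*0.0226 = 0.2717, grad_y = 2*1*2.8829 = 5.7659
  x_3 = 0.0226 - 0.1*0.2717 = -0.0045
  y_3 = 2.8829 - 0.1*5.7659 = 2.3064
Step 4: grad_x = 2*6*-0.0045 = -0.0543, grad_y = 2*1*2.3064 = 4.6127
  x_4 = -0.0045 - 0.1*-0.0543 = 0.0009
  y_4 = 2.3064 - 0.1*4.6127 = 1.8451
f(0.0009, 1.8451) = 6*0.0009^2 + 1*1.8451^2 = 3.4043


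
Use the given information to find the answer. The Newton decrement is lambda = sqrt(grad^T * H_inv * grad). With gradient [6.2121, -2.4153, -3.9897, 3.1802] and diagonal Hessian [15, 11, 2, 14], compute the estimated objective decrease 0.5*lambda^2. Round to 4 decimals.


Step 1: H is diagonal, so H^(-1) * g = [0.4141, -0.2196, -1.9949, 0.2272].
Step 2: g^T H^(-1) g = sum_i g_i^2 / H_ii
  = (6.2121)^2/15 + (-2.4153)^2/11 + (-3.9897)^2/2 + (3.1802)^2/14
  = 2.5727 + 0.5303 + 7.9589 + 0.7224 = 11.7843
Step 3: Objective decrease = 0.5 * g^T H^(-1) g = 5.8921


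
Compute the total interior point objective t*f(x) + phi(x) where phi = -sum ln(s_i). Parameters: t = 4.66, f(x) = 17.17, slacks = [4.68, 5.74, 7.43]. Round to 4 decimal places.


Step 1: Compute log-barrier.
ln values: [1.5433, 1.7475, 2.0055]
phi = -(1.5433 + 1.7475 + 2.0055) = -5.2963
Step 2: Compute augmented objective.
t*f(x) = 4.66*17.17 = 80.0122
Total = 80.0122 - 5.2963 = 74.7159


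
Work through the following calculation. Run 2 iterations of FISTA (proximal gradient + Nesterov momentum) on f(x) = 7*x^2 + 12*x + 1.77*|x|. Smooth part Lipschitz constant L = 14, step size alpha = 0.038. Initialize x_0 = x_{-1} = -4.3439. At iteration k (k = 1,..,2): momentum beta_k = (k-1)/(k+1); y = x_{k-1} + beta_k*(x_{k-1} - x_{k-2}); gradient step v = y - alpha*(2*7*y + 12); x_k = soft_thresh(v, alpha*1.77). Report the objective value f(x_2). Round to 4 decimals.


FISTA on f(x) = 7*x^2 + 12*x + 1.77*|x|
L = 14, alpha = 0.038
Iteration 1: beta = 0.0, y = -4.3439 + 0.0*(-4.3439 + 4.3439) = -4.3439
  grad(y) = -48.8146, v = y - alpha*grad = -2.4889
  prox(v) = soft_thresh(-2.4889, 0.0673) = -2.4217
Iteration 2: beta = 0.3333, y = -2.4217 + 0.3333*(-2.4217 + 4.3439) = -1.7809
  grad(y) = -12.9333, v = y - alpha*grad = -1.2895
  prox(v) = soft_thresh(-1.2895, 0.0673) = -1.2222
f(x_2) = 7*(-1.2222)^2 + 12*(-1.2222) + 1.77*|-1.2222| = -2.0465


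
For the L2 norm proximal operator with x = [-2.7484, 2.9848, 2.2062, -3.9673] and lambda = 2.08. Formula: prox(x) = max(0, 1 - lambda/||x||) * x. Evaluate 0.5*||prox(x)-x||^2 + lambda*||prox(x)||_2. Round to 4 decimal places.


Step 1: Compute ||x||.
||x|| = 6.0885
Step 2: Compute scaling factor.
scale = max(0, 1 - 2.08/6.0885) = 0.6584
Step 3: prox(x) = [-1.8095, 1.9651, 1.4525, -2.612]
||prox(x)|| = 4.0085
Step 4: Proximal objective.
0.5*||prox-x||^2 = 2.1632
lambda*||prox|| = 8.3377
Total = 10.5008


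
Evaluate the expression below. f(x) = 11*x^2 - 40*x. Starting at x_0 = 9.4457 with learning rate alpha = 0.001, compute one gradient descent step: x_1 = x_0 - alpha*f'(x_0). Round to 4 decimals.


We compute the gradient at x_0 and apply the update.
f'(x) = 22*x - 40
f'(9.4457) = 22*9.4457 - 40 = 167.8054
x_1 = 9.4457 - 0.001*167.8054 = 9.2779


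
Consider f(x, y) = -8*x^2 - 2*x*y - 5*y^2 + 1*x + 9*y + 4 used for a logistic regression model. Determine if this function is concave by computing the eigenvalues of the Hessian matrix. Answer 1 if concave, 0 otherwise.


The Hessian of f(x,y) = -8*x^2 - 2*x*y - 5*y^2 + 1*x + 9*y + 4 is:
H = [[-16, -2], [-2, -10]]
Trace = -16 - 10 = -26
Determinant = -16*-10 - (-2)^2 = 156
Discriminant = (-26)^2 - 4*156 = 52.0
Eigenvalues: lambda_1 = -16.6056, lambda_2 = -9.3944
The function is concave.

1


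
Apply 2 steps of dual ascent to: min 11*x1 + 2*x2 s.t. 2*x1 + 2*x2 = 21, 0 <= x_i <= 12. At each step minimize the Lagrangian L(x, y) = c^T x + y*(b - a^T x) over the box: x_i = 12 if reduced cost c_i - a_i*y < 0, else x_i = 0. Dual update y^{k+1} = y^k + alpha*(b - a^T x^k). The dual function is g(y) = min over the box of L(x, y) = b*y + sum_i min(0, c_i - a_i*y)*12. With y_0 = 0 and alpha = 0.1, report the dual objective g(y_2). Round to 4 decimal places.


Dual ascent for LP: min 11*x1 + 2*x2, 2*x1 + 2*x2 = 21, 0 <= x_i <= 12
Step 1: y^k = 0.0, reduced costs: (11.0, 2.0)
  x^k = (0.0, 0.0), subgradient = b - a^T x = 21.0
  y^{k+1} = 0.0 + 0.1*21.0 = 2.1
Step 2: y^k = 2.1, reduced costs: (6.8, -2.2)
  x^k = (0.0, 12.0), subgradient = b - a^T x = -3.0
  y^{k+1} = 2.1 + 0.1*-3.0 = 1.8
Dual objective at y_2 = 1.8: reduced costs (7.4, -1.6), box minimizer x = (0.0, 12.0)
g(y_2) = b*y + (c1 - a1*y)*x1 + (c2 - a2*y)*x2 = 21*1.8 + 7.4*0.0 + (-1.6)*12.0 = 37.8 + 0.0 - 19.2 = 18.6


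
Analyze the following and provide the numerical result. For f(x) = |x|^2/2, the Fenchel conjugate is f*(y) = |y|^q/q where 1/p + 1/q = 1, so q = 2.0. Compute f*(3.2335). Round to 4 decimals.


The conjugate exponent q satisfies 1/p + 1/q = 1.
p = 2, so q = 2/(2 - 1) = 2.0
|y|^q = 3.2335^2.0 = 10.4555
f*(3.2335) = 10.4555 / 2.0 = 5.2278


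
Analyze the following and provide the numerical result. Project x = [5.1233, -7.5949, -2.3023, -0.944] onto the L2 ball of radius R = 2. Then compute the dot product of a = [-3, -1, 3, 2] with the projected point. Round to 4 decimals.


Step 1: Compute ||x|| (intermediates to 6 decimals).
||x|| = sqrt(5.1233^2 + (-7.5949)^2 + (-2.3023)^2 + (-0.944)^2) = 9.493283
Step 2: Project.
Since ||x|| > R, scale = R/||x|| = 2/9.493283 = 0.210675, proj(x) = scale * x
proj(x) = [1.079351, -1.600056, -0.485037, -0.198877]
Step 3: Dot product.
a^T * proj(x) = -3*1.079351 - 1*(-1.600056) + 3*(-0.485037) + 2*(-0.198877) = -3.4909


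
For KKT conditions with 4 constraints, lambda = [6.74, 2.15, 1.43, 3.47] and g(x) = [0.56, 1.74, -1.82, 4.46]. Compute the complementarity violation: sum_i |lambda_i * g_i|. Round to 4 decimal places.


KKT complementary slackness check:
lambda_1 * g_1 = 6.74 * 0.56 = 3.7744
lambda_2 * g_2 = 2.15 * 1.74 = 3.741
lambda_3 * g_3 = 1.43 * -1.82 = -2.6026
lambda_4 * g_4 = 3.47 * 4.46 = 15.4762
Total violation = 3.7744 + 3.741 + 2.6026 + 15.4762 = 25.5942


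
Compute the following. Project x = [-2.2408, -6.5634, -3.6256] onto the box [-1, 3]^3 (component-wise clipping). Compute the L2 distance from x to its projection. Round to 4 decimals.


Project each component onto [-1, 3].
clip(-2.2408) = -1.0, clip(-6.5634) = -1.0, clip(-3.6256) = -1.0
Projection = [-1.0, -1.0, -1.0]
Squared diffs: [1.5396, 30.9514, 6.8938]
Distance = sqrt(39.3848) = 6.2757


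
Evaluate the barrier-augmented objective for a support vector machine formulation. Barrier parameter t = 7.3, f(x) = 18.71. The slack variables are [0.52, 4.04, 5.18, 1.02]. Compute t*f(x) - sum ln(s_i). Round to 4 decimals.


Step 1: Compute log-barrier.
ln values: [-0.6539, 1.3962, 1.6448, 0.0198]
phi = -(-0.6539 + 1.3962 + 1.6448 + 0.0198) = -2.4069
Step 2: Compute augmented objective.
t*f(x) = 7.3*18.71 = 136.583
Total = 136.583 - 2.4069 = 134.1761


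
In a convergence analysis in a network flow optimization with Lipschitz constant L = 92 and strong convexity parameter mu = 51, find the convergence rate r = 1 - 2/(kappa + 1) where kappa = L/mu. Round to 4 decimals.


Step 1: Compute the condition number.
kappa = L/mu = 92/51 = 1.8039
Step 2: Compute the convergence rate.
r = 1 - 2/(kappa + 1) = 1 - 2*mu/(L + mu) = (L - mu)/(L + mu) = 41/143 = 0.2867


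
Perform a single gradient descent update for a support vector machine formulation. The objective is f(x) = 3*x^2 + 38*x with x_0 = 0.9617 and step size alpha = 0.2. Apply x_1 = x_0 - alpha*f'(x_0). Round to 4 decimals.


We compute the gradient at x_0 and apply the update.
f'(x) = 6*x + 38
f'(0.9617) = 6*0.9617 + 38 = 43.7702
x_1 = 0.9617 - 0.2*43.7702 = -7.7923


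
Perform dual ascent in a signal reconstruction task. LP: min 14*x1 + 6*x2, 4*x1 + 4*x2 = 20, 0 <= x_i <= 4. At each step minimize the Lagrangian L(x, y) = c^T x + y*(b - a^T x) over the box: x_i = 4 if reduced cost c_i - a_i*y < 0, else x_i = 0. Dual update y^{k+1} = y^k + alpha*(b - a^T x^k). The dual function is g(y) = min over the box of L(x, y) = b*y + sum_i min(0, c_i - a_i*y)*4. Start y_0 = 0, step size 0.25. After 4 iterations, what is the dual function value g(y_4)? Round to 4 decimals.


Dual ascent for LP: min 14*x1 + 6*x2, 4*x1 + 4*x2 = 20, 0 <= x_i <= 4
Step 1: y^k = 0.0, reduced costs: (14.0, 6.0)
  x^k = (0.0, 0.0), subgradient = b - a^T x = 20.0
  y^{k+1} = 0.0 + 0.25*20.0 = 5.0
Step 2: y^k = 5.0, reduced costs: (-6.0, -14.0)
  x^k = (4.0, 4.0), subgradient = b - a^T x = -12.0
  y^{k+1} = 5.0 + 0.25*-12.0 = 2.0
Step 3: y^k = 2.0, reduced costs: (6.0, -2.0)
  x^k = (0.0, 4.0), subgradient = b - a^T x = 4.0
  y^{k+1} = 2.0 + 0.25*4.0 = 3.0
Step 4: y^k = 3.0, reduced costs: (2.0, -6.0)
  x^k = (0.0, 4.0), subgradient = b - a^T x = 4.0
  y^{k+1} = 3.0 + 0.25*4.0 = 4.0
Dual objective at y_4 = 4.0: reduced costs (-2.0, -10.0), box minimizer x = (4.0, 4.0)
g(y_4) = b*y + (c1 - a1*y)*x1 + (c2 - a2*y)*x2 = 20*4.0 + (-2.0)*4.0 + (-10.0)*4.0 = 80.0 - 8.0 - 40.0 = 32.0


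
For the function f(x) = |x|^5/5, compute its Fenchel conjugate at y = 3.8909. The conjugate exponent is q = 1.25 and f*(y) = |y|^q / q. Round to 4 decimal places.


The conjugate exponent q satisfies 1/p + 1/q = 1.
p = 5, so q = 5/(5 - 1) = 1.25
|y|^q = 3.8909^1.25 = 5.4647
f*(3.8909) = 5.4647 / 1.25 = 4.3717


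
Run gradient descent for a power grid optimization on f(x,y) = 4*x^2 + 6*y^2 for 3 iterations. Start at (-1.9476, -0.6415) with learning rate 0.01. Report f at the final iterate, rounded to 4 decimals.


Gradient descent on f(x,y) = 4*x^2 + 6*y^2.
Starting point: (-1.9476, -0.6415), alpha = 0.01
Step 1: grad_x = 2*4*-1.9476 = -15.5808, grad_y = 2*6*-0.6415 = -7.698
  x_1 = -1.9476 - 0.01*-15.5808 = -1.7918
  y_1 = -0.6415 - 0.01*-7.698 = -0.5645
Step 2: grad_x = 2*4*-1.7918 = -14.3343, grad_y = 2*6*-0.5645 = -6.7742
  x_2 = -1.7918 - 0.01*-14.3343 = -1.6484
  y_2 = -0.5645 - 0.01*-6.7742 = -0.4968
Step 3: grad_x = 2*4*-1.6484 = -13.1876, grad_y = 2*6*-0.4968 = -5.9613
  x_3 = -1.6484 - 0.01*-13.1876 = -1.5166
  y_3 = -0.4968 - 0.01*-5.9613 = -0.4372
f(-1.5166, -0.4372) = 4*(-1.5166)^2 + 6*(-0.4372)^2 = 10.3466


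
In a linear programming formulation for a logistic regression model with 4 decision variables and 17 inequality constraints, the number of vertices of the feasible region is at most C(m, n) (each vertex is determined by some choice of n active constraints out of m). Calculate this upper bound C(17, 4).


Each vertex corresponds to some choice of n active constraints out of m, so the number of vertices is at most C(m, n) = m! / (n!(m-n)!).
m = 17, n = 4
Numerator: 17 * 16 * 15 * 14
Denominator: 4! = 24
C(17, 4) = 2380


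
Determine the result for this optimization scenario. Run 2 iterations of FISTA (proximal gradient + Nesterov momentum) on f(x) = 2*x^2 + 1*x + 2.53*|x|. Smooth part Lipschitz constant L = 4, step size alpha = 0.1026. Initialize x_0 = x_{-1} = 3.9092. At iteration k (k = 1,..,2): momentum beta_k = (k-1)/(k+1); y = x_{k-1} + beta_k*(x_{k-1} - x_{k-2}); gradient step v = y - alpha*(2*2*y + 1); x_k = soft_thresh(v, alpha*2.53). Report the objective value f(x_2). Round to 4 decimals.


FISTA on f(x) = 2*x^2 + 1*x + 2.53*|x|
L = 4, alpha = 0.1026
Iteration 1: beta = 0.0, y = 3.9092 + 0.0*(3.9092 - 3.9092) = 3.9092
  grad(y) = 16.6368, v = y - alpha*grad = 2.2023
  prox(v) = soft_thresh(2.2023, 0.2596) = 1.9427
Iteration 2: beta = 0.3333, y = 1.9427 + 0.3333*(1.9427 - 3.9092) = 1.2872
  grad(y) = 6.1487, v = y - alpha*grad = 0.6563
  prox(v) = soft_thresh(0.6563, 0.2596) = 0.3967
f(x_2) = 2*0.3967^2 + 1*0.3967 + 2.53*|0.3967| = 1.7153


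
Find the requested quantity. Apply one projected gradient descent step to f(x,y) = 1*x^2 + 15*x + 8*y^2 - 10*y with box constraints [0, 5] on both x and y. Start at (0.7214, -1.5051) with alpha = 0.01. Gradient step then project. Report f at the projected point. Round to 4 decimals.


Step 1: Compute gradient at (0.7214, -1.5051).
grad_x = 2*1*0.7214 + 15 = 16.4428
grad_y = 2*8*-1.5051 - 10 = -34.0816
Step 2: Gradient step.
x_raw = 0.7214 - 0.01*16.4428 = 0.557
y_raw = -1.5051 - 0.01*-34.0816 = -1.1643
Step 3: Project onto [0, 5].
x_proj = clip(0.557) = 0.557
y_proj = clip(-1.1643) = 0.0
Step 4: Evaluate f.
f(0.557, 0.0) = 8.6648


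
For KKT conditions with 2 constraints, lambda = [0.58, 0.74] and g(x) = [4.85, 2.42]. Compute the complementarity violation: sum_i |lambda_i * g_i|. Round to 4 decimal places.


KKT complementary slackness check:
lambda_1 * g_1 = 0.58 * 4.85 = 2.813
lambda_2 * g_2 = 0.74 * 2.42 = 1.7908
Total violation = 2.813 + 1.7908 = 4.6038


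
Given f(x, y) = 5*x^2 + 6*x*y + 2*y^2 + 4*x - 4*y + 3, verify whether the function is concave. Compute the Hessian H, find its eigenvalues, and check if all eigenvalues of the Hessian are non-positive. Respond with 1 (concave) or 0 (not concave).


The Hessian of f(x,y) = 5*x^2 + 6*x*y + 2*y^2 + 4*x - 4*y + 3 is:
H = [[10, 6], [6, 4]]
Trace = 10 + 4 = 14
Determinant = 10*4 - (6)^2 = 4
Discriminant = (14)^2 - 4*4 = 180.0
Eigenvalues: lambda_1 = 0.2918, lambda_2 = 13.7082
The function is not concave.

0


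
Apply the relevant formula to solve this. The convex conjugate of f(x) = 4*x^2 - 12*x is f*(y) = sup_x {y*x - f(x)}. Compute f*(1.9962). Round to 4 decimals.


f*(y) = sup_x {y*x - a*x^2 - b*x} = sup_x {(y-b)*x - a*x^2}
FOC: (y - b) - 2a*x = 0 => x* = (y - b)/(2a)
x* = (1.9962 + 12)/(2*4) = 1.7495
f*(1.9962) = (y-b)^2/(4a) = (1.9962 + 12)^2/(4*4)
= 195.8936/16 = 12.2434


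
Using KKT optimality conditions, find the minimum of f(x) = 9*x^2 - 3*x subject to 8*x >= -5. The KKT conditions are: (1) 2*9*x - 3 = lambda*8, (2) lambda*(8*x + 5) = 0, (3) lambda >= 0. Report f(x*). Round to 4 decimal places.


Step 1: Try lambda = 0 (constraint inactive).
Stationarity: 2*9*x - 3 = 0
x* = 3/(2*9) = 1/6 = 0.1667 (rounded; the exact value 1/6 is used below)
Check constraint: 8*0.1667 = 1.3336 >= -5 -- satisfied.
Step 2: Compute optimal value.
f(x*) = 9*(1/6)^2 - 3*(1/6) = -0.25


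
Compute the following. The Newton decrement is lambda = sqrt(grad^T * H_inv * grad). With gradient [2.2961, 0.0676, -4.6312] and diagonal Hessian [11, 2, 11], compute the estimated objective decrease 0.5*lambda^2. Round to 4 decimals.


Step 1: H is diagonal, so H^(-1) * g = [0.2087, 0.0338, -0.421].
Step 2: g^T H^(-1) g = sum_i g_i^2 / H_ii
  = (2.2961)^2/11 + (0.0676)^2/2 + (-4.6312)^2/11
  = 0.4793 + 0.0023 + 1.9498 = 2.4314
Step 3: Objective decrease = 0.5 * g^T H^(-1) g = 1.2157


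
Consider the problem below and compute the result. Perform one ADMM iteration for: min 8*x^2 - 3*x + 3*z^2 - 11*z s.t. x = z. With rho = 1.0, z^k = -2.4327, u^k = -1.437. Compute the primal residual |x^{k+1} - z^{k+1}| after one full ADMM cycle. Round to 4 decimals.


ADMM iteration with rho = 1.0, z^k = -2.4327, u^k = -1.437
Step 1: x-update.
Minimize 8*x^2 - 3*x + (1.0/2)*(x + 2.4327 - 1.437)^2
FOC: (2*8 + 1.0)*x = 3 + 1.0*(-2.4327 + 1.437)
x^{k+1} = 0.1179
Step 2: z-update.
Minimize 3*z^2 - 11*z + (1.0/2)*(0.1179 - z - 1.437)^2
FOC: (2*3 + 1.0)*z = 11 + 1.0*(0.1179 - 1.437)
z^{k+1} = 1.383
Step 3: u-update.
u^{k+1} = -1.437 + 0.1179 - 1.383 = -2.7021
Step 4: Primal residual = |0.1179 - 1.383| = 1.2651


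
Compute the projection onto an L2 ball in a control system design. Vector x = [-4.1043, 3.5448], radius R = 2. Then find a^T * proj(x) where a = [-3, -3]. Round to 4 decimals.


Step 1: Compute ||x|| (intermediates to 6 decimals).
||x|| = sqrt((-4.1043)^2 + 3.5448^2) = 5.42318
Step 2: Project.
Since ||x|| > R, scale = R/||x|| = 2/5.42318 = 0.368787, proj(x) = scale * x
proj(x) = [-1.513612, 1.307276]
Step 3: Dot product.
a^T * proj(x) = -3*(-1.513612) - 3*1.307276 = 0.619


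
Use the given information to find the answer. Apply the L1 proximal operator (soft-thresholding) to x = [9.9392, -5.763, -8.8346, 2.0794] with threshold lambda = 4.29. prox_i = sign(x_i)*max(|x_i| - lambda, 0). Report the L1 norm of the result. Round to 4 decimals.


Soft-thresholding with lambda = 4.29:
prox(9.9392) = sign(9.9392)*max(|9.9392| - 4.29, 0) = 5.6492
prox(-5.763) = sign(-5.763)*max(|-5.763| - 4.29, 0) = -1.473
prox(-8.8346) = sign(-8.8346)*max(|-8.8346| - 4.29, 0) = -4.5446
prox(2.0794) = sign(2.0794)*max(|2.0794| - 4.29, 0) = 0.0
prox(x) = [5.6492, -1.473, -4.5446, 0.0]
||prox(x)||_1 = 5.6492 + 1.473 + 4.5446 + 0.0 = 11.6668


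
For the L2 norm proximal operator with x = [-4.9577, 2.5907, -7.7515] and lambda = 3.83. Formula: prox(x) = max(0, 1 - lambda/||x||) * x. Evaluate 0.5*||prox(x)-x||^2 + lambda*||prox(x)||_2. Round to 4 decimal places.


Step 1: Compute ||x||.
||x|| = 9.5591
Step 2: Compute scaling factor.
scale = max(0, 1 - 3.83/9.5591) = 0.5993
Step 3: prox(x) = [-2.9713, 1.5527, -4.6457]
||prox(x)|| = 5.7291
Step 4: Proximal objective.
0.5*||prox-x||^2 = 7.3345
lambda*||prox|| = 21.9425
Total = 29.2769


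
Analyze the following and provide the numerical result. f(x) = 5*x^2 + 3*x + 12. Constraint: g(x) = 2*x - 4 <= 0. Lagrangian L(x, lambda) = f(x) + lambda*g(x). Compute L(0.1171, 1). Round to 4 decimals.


Step 1: Evaluate f(x).
f(0.1171) = 5*0.1171^2 + 3*0.1171 + 12 = 12.4199
Step 2: Evaluate g(x).
g(0.1171) = 2*0.1171 - 4 = -3.7658
Step 3: Compute Lagrangian.
L = 12.4199 + 1*-3.7658 = 8.6541


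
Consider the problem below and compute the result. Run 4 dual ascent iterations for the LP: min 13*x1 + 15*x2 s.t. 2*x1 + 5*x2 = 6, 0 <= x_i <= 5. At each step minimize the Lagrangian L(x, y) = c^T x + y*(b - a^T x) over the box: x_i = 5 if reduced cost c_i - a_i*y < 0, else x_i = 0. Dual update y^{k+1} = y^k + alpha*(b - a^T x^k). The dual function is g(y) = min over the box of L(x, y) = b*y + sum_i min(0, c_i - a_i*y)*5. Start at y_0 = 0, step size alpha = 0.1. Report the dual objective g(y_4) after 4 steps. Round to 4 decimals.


Dual ascent for LP: min 13*x1 + 15*x2, 2*x1 + 5*x2 = 6, 0 <= x_i <= 5
Step 1: y^k = 0.0, reduced costs: (13.0, 15.0)
  x^k = (0.0, 0.0), subgradient = b - a^T x = 6.0
  y^{k+1} = 0.0 + 0.1*6.0 = 0.6
Step 2: y^k = 0.6, reduced costs: (11.8, 12.0)
  x^k = (0.0, 0.0), subgradient = b - a^T x = 6.0
  y^{k+1} = 0.6 + 0.1*6.0 = 1.2
Step 3: y^k = 1.2, reduced costs: (10.6, 9.0)
  x^k = (0.0, 0.0), subgradient = b - a^T x = 6.0
  y^{k+1} = 1.2 + 0.1*6.0 = 1.8
Step 4: y^k = 1.8, reduced costs: (9.4, 6.0)
  x^k = (0.0, 0.0), subgradient = b - a^T x = 6.0
  y^{k+1} = 1.8 + 0.1*6.0 = 2.4
Dual objective at y_4 = 2.4: reduced costs (8.2, 3.0), box minimizer x = (0.0, 0.0)
g(y_4) = b*y + (c1 - a1*y)*x1 + (c2 - a2*y)*x2 = 6*2.4 + 8.2*0.0 + 3.0*0.0 = 14.4 + 0.0 + 0.0 = 14.4


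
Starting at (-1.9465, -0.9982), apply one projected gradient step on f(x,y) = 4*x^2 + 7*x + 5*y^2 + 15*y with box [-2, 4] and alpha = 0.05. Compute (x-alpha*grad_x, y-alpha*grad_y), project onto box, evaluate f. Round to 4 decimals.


Step 1: Compute gradient at (-1.9465, -0.9982).
grad_x = 2*4*-1.9465 + 7 = -8.572
grad_y = 2*5*-0.9982 + 15 = 5.018
Step 2: Gradient step.
x_raw = -1.9465 - 0.05*-8.572 = -1.5179
y_raw = -0.9982 - 0.05*5.018 = -1.2491
Step 3: Project onto [-2, 4].
x_proj = clip(-1.5179) = -1.5179
y_proj = clip(-1.2491) = -1.2491
Step 4: Evaluate f.
f(-1.5179, -1.2491) = -12.3445


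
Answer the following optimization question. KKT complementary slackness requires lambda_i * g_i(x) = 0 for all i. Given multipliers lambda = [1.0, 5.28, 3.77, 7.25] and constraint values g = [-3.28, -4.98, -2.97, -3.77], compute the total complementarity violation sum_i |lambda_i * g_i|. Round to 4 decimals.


KKT complementary slackness check:
lambda_1 * g_1 = 1.0 * -3.28 = -3.28
lambda_2 * g_2 = 5.28 * -4.98 = -26.2944
lambda_3 * g_3 = 3.77 * -2.97 = -11.1969
lambda_4 * g_4 = 7.25 * -3.77 = -27.3325
Total violation = 3.28 + 26.2944 + 11.1969 + 27.3325 = 68.1038


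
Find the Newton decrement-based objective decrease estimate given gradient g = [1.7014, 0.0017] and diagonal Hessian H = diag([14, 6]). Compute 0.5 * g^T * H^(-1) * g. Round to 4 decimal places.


Step 1: H is diagonal, so H^(-1) * g = [0.1215, 0.0003].
Step 2: g^T H^(-1) g = sum_i g_i^2 / H_ii
  = (1.7014)^2/14 + (0.0017)^2/6
  = 0.2068 + 0.0 = 0.2068
Step 3: Objective decrease = 0.5 * g^T H^(-1) g = 0.1034


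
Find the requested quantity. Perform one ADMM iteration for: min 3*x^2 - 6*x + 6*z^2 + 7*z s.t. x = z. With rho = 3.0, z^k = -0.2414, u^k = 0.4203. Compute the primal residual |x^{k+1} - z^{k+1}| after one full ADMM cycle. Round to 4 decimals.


ADMM iteration with rho = 3.0, z^k = -0.2414, u^k = 0.4203
Step 1: x-update.
Minimize 3*x^2 - 6*x + (3.0/2)*(x + 0.2414 + 0.4203)^2
FOC: (2*3 + 3.0)*x = 6 + 3.0*(-0.2414 - 0.4203)
x^{k+1} = 0.4461
Step 2: z-update.
Minimize 6*z^2 + 7*z + (3.0/2)*(0.4461 - z + 0.4203)^2
FOC: (2*6 + 3.0)*z = -7 + 3.0*(0.4461 + 0.4203)
z^{k+1} = -0.2934
Step 3: u-update.
u^{k+1} = 0.4203 + 0.4461 + 0.2934 = 1.1598
Step 4: Primal residual = |0.4461 + 0.2934| = 0.7395


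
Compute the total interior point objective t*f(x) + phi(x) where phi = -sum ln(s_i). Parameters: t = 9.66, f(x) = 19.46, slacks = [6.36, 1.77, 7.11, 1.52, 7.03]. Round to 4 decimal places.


Step 1: Compute log-barrier.
ln values: [1.85, 0.571, 1.9615, 0.4187, 1.9502]
phi = -(1.85 + 0.571 + 1.9615 + 0.4187 + 1.9502) = -6.7514
Step 2: Compute augmented objective.
t*f(x) = 9.66*19.46 = 187.9836
Total = 187.9836 - 6.7514 = 181.2322


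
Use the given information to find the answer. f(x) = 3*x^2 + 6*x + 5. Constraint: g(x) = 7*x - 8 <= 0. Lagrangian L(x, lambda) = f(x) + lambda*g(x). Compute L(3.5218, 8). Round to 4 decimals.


Step 1: Evaluate f(x).
f(3.5218) = 3*3.5218^2 + 6*3.5218 + 5 = 63.34
Step 2: Evaluate g(x).
g(3.5218) = 7*3.5218 - 8 = 16.6526
Step 3: Compute Lagrangian.
L = 63.34 + 8*16.6526 = 196.5608


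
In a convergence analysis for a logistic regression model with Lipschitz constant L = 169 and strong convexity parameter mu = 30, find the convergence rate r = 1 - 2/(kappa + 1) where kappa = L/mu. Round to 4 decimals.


Step 1: Compute the condition number.
kappa = L/mu = 169/30 = 5.6333
Step 2: Compute the convergence rate.
r = 1 - 2/(kappa + 1) = 1 - 2*mu/(L + mu) = (L - mu)/(L + mu) = 139/199 = 0.6985


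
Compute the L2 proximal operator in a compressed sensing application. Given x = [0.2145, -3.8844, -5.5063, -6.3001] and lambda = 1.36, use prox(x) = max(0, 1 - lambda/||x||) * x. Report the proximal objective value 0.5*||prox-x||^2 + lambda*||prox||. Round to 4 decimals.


Step 1: Compute ||x||.
||x|| = 9.2274
Step 2: Compute scaling factor.
scale = max(0, 1 - 1.36/9.2274) = 0.8526
Step 3: prox(x) = [0.1829, -3.3119, -4.6947, -5.3715]
||prox(x)|| = 7.8674
Step 4: Proximal objective.
0.5*||prox-x||^2 = 0.9248
lambda*||prox|| = 10.6997
Total = 11.6245


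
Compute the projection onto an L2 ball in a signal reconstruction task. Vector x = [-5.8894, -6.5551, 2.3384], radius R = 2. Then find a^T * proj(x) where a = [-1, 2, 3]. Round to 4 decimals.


Step 1: Compute ||x|| (intermediates to 6 decimals).
||x|| = sqrt((-5.8894)^2 + (-6.5551)^2 + 2.3384^2) = 9.117153
Step 2: Project.
Since ||x|| > R, scale = R/||x|| = 2/9.117153 = 0.219367, proj(x) = scale * x
proj(x) = [-1.29194, -1.437973, 0.512968]
Step 3: Dot product.
a^T * proj(x) = -1*(-1.29194) + 2*(-1.437973) + 3*0.512968 = -0.0451


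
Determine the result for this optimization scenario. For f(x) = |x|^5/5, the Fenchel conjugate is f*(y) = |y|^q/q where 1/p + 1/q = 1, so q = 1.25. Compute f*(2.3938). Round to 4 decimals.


The conjugate exponent q satisfies 1/p + 1/q = 1.
p = 5, so q = 5/(5 - 1) = 1.25
|y|^q = 2.3938^1.25 = 2.9776
f*(2.3938) = 2.9776 / 1.25 = 2.382


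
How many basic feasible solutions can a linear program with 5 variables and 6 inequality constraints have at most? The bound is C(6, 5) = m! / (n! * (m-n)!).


Each vertex corresponds to some choice of n active constraints out of m, so the number of vertices is at most C(m, n) = m! / (n!(m-n)!).
m = 6, n = 5
Numerator: 6 * 5 * 4 * 3 * 2
Denominator: 5! = 120
C(6, 5) = 6


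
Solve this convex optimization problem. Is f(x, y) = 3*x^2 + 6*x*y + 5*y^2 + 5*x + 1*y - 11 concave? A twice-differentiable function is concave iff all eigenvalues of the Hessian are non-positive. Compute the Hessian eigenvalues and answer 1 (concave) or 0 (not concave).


The Hessian of f(x,y) = 3*x^2 + 6*x*y + 5*y^2 + 5*x + 1*y - 11 is:
H = [[6, 6], [6, 10]]
Trace = 6 + 10 = 16
Determinant = 6*10 - (6)^2 = 24
Discriminant = (16)^2 - 4*24 = 160.0
Eigenvalues: lambda_1 = 1.6754, lambda_2 = 14.3246
The function is not concave.

0


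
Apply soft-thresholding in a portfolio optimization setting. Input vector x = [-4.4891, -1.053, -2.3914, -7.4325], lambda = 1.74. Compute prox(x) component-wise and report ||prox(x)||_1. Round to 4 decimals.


Soft-thresholding with lambda = 1.74:
prox(-4.4891) = sign(-4.4891)*max(|-4.4891| - 1.74, 0) = -2.7491
prox(-1.053) = sign(-1.053)*max(|-1.053| - 1.74, 0) = 0.0
prox(-2.3914) = sign(-2.3914)*max(|-2.3914| - 1.74, 0) = -0.6514
prox(-7.4325) = sign(-7.4325)*max(|-7.4325| - 1.74, 0) = -5.6925
prox(x) = [-2.7491, 0.0, -0.6514, -5.6925]
||prox(x)||_1 = 2.7491 + 0.0 + 0.6514 + 5.6925 = 9.093


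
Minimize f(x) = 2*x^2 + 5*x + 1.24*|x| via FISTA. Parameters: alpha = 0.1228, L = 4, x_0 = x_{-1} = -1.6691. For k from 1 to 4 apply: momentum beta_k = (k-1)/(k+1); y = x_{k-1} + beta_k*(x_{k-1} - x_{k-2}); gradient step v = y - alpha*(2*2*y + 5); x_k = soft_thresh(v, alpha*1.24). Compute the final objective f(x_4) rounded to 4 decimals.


FISTA on f(x) = 2*x^2 + 5*x + 1.24*|x|
L = 4, alpha = 0.1228
Iteration 1: beta = 0.0, y = -1.6691 + 0.0*(-1.6691 + 1.6691) = -1.6691
  grad(y) = -1.6764, v = y - alpha*grad = -1.4632
  prox(v) = soft_thresh(-1.4632, 0.1523) = -1.311
Iteration 2: beta = 0.3333, y = -1.311 + 0.3333*(-1.311 + 1.6691) = -1.1916
  grad(y) = 0.2336, v = y - alpha*grad = -1.2203
  prox(v) = soft_thresh(-1.2203, 0.1523) = -1.068
Iteration 3: beta = 0.5, y = -1.068 + 0.5*(-1.068 + 1.311) = -0.9465
  grad(y) = 1.2139, v = y - alpha*grad = -1.0956
  prox(v) = soft_thresh(-1.0956, 0.1523) = -0.9433
Iteration 4: beta = 0.6, y = -0.9433 + 0.6*(-0.9433 + 1.068) = -0.8685
  grad(y) = 1.526, v = y - alpha*grad = -1.0559
  prox(v) = soft_thresh(-1.0559, 0.1523) = -0.9036
f(x_4) = 2*(-0.9036)^2 + 5*(-0.9036) + 1.24*|-0.9036| = -1.7646


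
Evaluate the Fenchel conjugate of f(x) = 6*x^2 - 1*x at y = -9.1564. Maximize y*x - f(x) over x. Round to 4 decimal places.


f*(y) = sup_x {y*x - a*x^2 - b*x} = sup_x {(y-b)*x - a*x^2}
FOC: (y - b) - 2a*x = 0 => x* = (y - b)/(2a)
x* = (-9.1564 + 1)/(2*6) = -0.6797
f*(-9.1564) = (y-b)^2/(4a) = (-9.1564 + 1)^2/(4*6)
= 66.5269/24 = 2.772


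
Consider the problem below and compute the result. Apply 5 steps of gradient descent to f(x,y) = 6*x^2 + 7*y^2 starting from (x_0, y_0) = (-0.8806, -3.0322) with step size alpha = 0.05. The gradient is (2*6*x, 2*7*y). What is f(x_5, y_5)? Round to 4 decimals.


Gradient descent on f(x,y) = 6*x^2 + 7*y^2.
Starting point: (-0.8806, -3.0322), alpha = 0.05
Step 1: grad_x = 2*6*-0.8806 = -10.5672, grad_y = 2*7*-3.0322 = -42.4508
  x_1 = -0.8806 - 0.05*-10.5672 = -0.3522
  y_1 = -3.0322 - 0.05*-42.4508 = -0.9097
Step 2: grad_x = 2*6*-0.3522 = -4.2269, grad_y = 2*7*-0.9097 = -12.7352
  x_2 = -0.3522 - 0.05*-4.2269 = -0.1409
  y_2 = -0.9097 - 0.05*-12.7352 = -0.2729
Step 3: grad_x = 2*6*-0.1409 = -1.6908, grad_y = 2*7*-0.2729 = -3.8206
  x_3 = -0.1409 - 0.05*-1.6908 = -0.0564
  y_3 = -0.2729 - 0.05*-3.8206 = -0.0819
Step 4: grad_x = 2*6*-0.0564 = -0.6763, grad_y = 2*7*-0.0819 = -1.1462
  x_4 = -0.0564 - 0.05*-0.6763 = -0.0225
  y_4 = -0.0819 - 0.05*-1.1462 = -0.0246
Step 5: grad_x = 2*6*-0.0225 = -0.2705, grad_y = 2*7*-0.0246 = -0.3439
  x_5 = -0.0225 - 0.05*-0.2705 = -0.009
  y_5 = -0.0246 - 0.05*-0.3439 = -0.0074
f(-0.009, -0.0074) = 6*(-0.009)^2 + 7*(-0.0074)^2 = 0.0009


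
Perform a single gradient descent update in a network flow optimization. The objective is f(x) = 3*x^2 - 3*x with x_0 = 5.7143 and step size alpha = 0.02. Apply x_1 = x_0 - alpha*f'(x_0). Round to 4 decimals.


We compute the gradient at x_0 and apply the update.
f'(x) = 6*x - 3
f'(5.7143) = 6*5.7143 - 3 = 31.2858
x_1 = 5.7143 - 0.02*31.2858 = 5.0886


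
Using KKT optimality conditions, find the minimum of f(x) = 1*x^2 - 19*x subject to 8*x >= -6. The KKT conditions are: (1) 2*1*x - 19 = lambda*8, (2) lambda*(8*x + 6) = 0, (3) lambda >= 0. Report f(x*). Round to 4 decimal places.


Step 1: Try lambda = 0 (constraint inactive).
Stationarity: 2*1*x - 19 = 0
x* = 19/(2*1) = 9.5
Check constraint: 8*9.5 = 76.0 >= -6 -- satisfied.
Step 2: Compute optimal value.
f(x*) = 1*9.5^2 - 19*9.5 = -90.25


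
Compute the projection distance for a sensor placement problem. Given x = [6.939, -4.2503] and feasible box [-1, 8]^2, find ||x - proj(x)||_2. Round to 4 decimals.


Project each component onto [-1, 8].
clip(6.939) = 6.939, clip(-4.2503) = -1.0
Projection = [6.939, -1.0]
Squared diffs: [0.0, 10.5645]
Distance = sqrt(10.5645) = 3.2503


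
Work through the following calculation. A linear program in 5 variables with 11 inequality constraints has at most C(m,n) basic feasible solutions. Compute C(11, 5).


Each vertex corresponds to some choice of n active constraints out of m, so the number of vertices is at most C(m, n) = m! / (n!(m-n)!).
m = 11, n = 5
Numerator: 11 * 10 * 9 * 8 * 7
Denominator: 5! = 120
C(11, 5) = 462


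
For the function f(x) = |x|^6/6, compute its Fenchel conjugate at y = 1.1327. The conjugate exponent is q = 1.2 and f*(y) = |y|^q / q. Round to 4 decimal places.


The conjugate exponent q satisfies 1/p + 1/q = 1.
p = 6, so q = 6/(6 - 1) = 1.2
|y|^q = 1.1327^1.2 = 1.1613
f*(1.1327) = 1.1613 / 1.2 = 0.9677


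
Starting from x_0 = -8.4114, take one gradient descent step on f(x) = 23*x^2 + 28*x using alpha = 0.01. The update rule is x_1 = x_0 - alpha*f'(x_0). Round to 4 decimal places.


We compute the gradient at x_0 and apply the update.
f'(x) = 46*x + 28
f'(-8.4114) = 46*-8.4114 + 28 = -358.9244
x_1 = -8.4114 - 0.01*-358.9244 = -4.8222


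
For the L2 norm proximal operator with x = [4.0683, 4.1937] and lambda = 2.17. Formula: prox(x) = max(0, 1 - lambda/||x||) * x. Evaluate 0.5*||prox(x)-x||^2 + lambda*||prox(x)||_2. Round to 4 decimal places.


Step 1: Compute ||x||.
||x|| = 5.8428
Step 2: Compute scaling factor.
scale = max(0, 1 - 2.17/5.8428) = 0.6286
Step 3: prox(x) = [2.5573, 2.6362]
||prox(x)|| = 3.6728
Step 4: Proximal objective.
0.5*||prox-x||^2 = 2.3545
lambda*||prox|| = 7.97
Total = 10.3244


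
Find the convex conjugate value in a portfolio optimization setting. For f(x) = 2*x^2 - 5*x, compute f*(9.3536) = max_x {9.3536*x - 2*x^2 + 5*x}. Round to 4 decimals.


f*(y) = sup_x {y*x - a*x^2 - b*x} = sup_x {(y-b)*x - a*x^2}
FOC: (y - b) - 2a*x = 0 => x* = (y - b)/(2a)
x* = (9.3536 + 5)/(2*2) = 3.5884
f*(9.3536) = (y-b)^2/(4a) = (9.3536 + 5)^2/(4*2)
= 206.0258/8 = 25.7532


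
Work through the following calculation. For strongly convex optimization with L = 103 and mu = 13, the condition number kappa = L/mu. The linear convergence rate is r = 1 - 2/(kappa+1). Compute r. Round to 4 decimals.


Step 1: Compute the condition number.
kappa = L/mu = 103/13 = 7.9231
Step 2: Compute the convergence rate.
r = 1 - 2/(kappa + 1) = 1 - 2*mu/(L + mu) = (L - mu)/(L + mu) = 90/116 = 0.7759


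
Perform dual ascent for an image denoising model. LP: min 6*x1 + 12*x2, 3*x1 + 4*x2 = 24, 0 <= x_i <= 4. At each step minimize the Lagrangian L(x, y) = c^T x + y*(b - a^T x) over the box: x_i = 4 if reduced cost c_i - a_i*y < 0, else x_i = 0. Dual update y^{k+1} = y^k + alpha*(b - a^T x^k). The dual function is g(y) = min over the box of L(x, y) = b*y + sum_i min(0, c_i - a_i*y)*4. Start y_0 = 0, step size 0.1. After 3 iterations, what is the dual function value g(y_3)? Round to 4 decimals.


Dual ascent for LP: min 6*x1 + 12*x2, 3*x1 + 4*x2 = 24, 0 <= x_i <= 4
Step 1: y^k = 0.0, reduced costs: (6.0, 12.0)
  x^k = (0.0, 0.0), subgradient = b - a^T x = 24.0
  y^{k+1} = 0.0 + 0.1*24.0 = 2.4
Step 2: y^k = 2.4, reduced costs: (-1.2, 2.4)
  x^k = (4.0, 0.0), subgradient = b - a^T x = 12.0
  y^{k+1} = 2.4 + 0.1*12.0 = 3.6
Step 3: y^k = 3.6, reduced costs: (-4.8, -2.4)
  x^k = (4.0, 4.0), subgradient = b - a^T x = -4.0
  y^{k+1} = 3.6 + 0.1*-4.0 = 3.2
Dual objective at y_3 = 3.2: reduced costs (-3.6, -0.8), box minimizer x = (4.0, 4.0)
g(y_3) = b*y + (c1 - a1*y)*x1 + (c2 - a2*y)*x2 = 24*3.2 + (-3.6)*4.0 + (-0.8)*4.0 = 76.8 - 14.4 - 3.2 = 59.2
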